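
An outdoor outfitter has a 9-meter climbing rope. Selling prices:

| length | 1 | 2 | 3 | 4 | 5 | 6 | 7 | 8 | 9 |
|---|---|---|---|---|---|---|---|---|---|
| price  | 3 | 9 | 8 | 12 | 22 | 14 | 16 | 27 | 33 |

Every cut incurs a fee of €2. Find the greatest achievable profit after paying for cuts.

36

Build v[k] bottom-up: v[k] = max over allowed piece i of (p[i] + v[k−i]) − 2 per cut.
v[1] = 3
v[2] = max(3+3-2, 9+0) = 9
v[3] = max(3+9-2, 9+3-2, 8+0) = 10
v[4] = max(3+10-2, 9+9-2, 8+3-2, 12+0) = 16
v[5] = max(3+16-2, 9+10-2, 8+9-2, 12+3-2, 22+0) = 22
v[6] = max(3+22-2, 9+16-2, 8+10-2, 12+9-2, 22+3-2, 14+0) = 23
v[7] = max(3+23-2, 9+22-2, 8+16-2, …, 14+3-2, 16+0) = 29
v[8] = max(3+29-2, 9+23-2, 8+22-2, …, 16+3-2, 27+0) = 30
v[9] = max(3+30-2, 9+29-2, 8+23-2, …, 27+3-2, 33+0) = 36
One optimal plan: pieces 5 + 2 + 2 (2 cuts) → €40 − €4 = €36.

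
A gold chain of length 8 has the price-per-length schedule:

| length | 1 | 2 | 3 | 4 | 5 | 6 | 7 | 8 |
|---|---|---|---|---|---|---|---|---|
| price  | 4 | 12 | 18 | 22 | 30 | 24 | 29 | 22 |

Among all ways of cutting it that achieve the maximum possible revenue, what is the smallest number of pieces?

2

Consider every possible first cut. r[k] is the best of p[i]+r[k−i] over all sellable i≤k.
r[1] = 4
r[2] = 12
r[3] = 18
r[4] = 24  (first piece 2, then r[2]=12)
r[5] = 30  (first piece 2, then r[3]=18)
r[6] = 36  (first piece 2, then r[4]=24)
r[7] = 42  (first piece 2, then r[5]=30)
r[8] = 48  (first piece 2, then r[6]=36)
Maximum revenue is $48.
Now minimize piece count subject to staying optimal: for each k, pieces[k] = 1 + min over i with p[i]+r[k−i]=r[k] of pieces[k−i].
pieces[5] = 1
pieces[6] = 2
pieces[7] = 2
pieces[8] = 2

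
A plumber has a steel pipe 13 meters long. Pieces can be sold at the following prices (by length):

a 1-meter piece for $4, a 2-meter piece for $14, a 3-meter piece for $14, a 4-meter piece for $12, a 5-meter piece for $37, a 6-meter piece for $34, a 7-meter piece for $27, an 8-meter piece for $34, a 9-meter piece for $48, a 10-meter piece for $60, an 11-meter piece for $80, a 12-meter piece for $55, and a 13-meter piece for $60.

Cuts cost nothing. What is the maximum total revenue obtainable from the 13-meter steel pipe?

94

Let r[k] be the best obtainable value from length k. For each k, try every first piece i and keep the best of price[i] + r[k−i].
r[1] = 4
r[2] = 14
r[3] = 18  (first piece 1, then r[2]=14)
r[4] = 28  (first piece 2, then r[2]=14)
r[5] = 37
r[6] = 42  (first piece 2, then r[4]=28)
r[7] = 51  (first piece 2, then r[5]=37)
r[8] = 56  (first piece 2, then r[6]=42)
r[9] = 65  (first piece 2, then r[7]=51)
r[10] = 74  (first piece 5, then r[5]=37)
r[11] = 80
r[12] = 88  (first piece 2, then r[10]=74)
r[13] = 94  (first piece 2, then r[11]=80)
One optimal cutting: 11 + 2 → $80 + $14 = $94.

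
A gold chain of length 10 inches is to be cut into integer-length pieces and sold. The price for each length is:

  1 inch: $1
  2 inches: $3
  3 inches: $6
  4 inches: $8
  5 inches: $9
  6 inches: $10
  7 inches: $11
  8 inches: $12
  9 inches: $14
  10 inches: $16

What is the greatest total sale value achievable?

20

Build R[k] bottom-up: R[k] = max over allowed piece i of (p[i] + R[k−i]).
R[1] = 1
R[2] = 3
R[3] = 6
R[4] = 8
R[5] = 9  (first piece 1, then R[4]=8)
R[6] = 12  (first piece 3, then R[3]=6)
R[7] = 14  (first piece 3, then R[4]=8)
R[8] = 16  (first piece 4, then R[4]=8)
R[9] = 18  (first piece 3, then R[6]=12)
R[10] = 20  (first piece 3, then R[7]=14)
One optimal cutting: 4 + 3 + 3 → $8 + $6 + $6 = $20.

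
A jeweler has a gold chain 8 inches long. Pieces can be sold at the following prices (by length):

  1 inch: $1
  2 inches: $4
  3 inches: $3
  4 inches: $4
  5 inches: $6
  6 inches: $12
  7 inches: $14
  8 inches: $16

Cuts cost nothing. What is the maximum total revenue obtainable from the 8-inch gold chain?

16

Let v[k] be the best obtainable value from length k. For each k, try every first piece i and keep the best of price[i] + v[k−i].
v[1] = 1
v[2] = 4
v[3] = 5  (first piece 1, then v[2]=4)
v[4] = 8  (first piece 2, then v[2]=4)
v[5] = 9  (first piece 1, then v[4]=8)
v[6] = 12  (first piece 2, then v[4]=8)
v[7] = 14
v[8] = 16  (first piece 2, then v[6]=12)
One optimal cutting: 2 + 2 + 2 + 2 → $4 + $4 + $4 + $4 = $16.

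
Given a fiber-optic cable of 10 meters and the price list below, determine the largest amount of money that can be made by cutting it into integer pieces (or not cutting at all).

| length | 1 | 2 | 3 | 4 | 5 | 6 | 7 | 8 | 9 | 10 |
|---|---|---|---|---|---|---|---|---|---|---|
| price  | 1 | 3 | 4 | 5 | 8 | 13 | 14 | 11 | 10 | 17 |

Let R[k] be the best obtainable value from length k. For each k, try every first piece i and keep the best of price[i] + R[k−i].
R[1] = 1
R[2] = 3
R[3] = 4  (first piece 1, then R[2]=3)
R[4] = 6  (first piece 2, then R[2]=3)
R[5] = 8
R[6] = 13
R[7] = 14  (first piece 1, then R[6]=13)
R[8] = 16  (first piece 2, then R[6]=13)
R[9] = 17  (first piece 1, then R[8]=16)
R[10] = 19  (first piece 2, then R[8]=16)
One optimal cutting: 6 + 2 + 2 → $13 + $3 + $3 = $19.

19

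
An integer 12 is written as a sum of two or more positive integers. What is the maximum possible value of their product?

81

Fill f[k] for k=2..12: at each k try every first piece i and multiply by the better of (k−i) uncut or f[k−i].
f[2] = 1·max(1,0) = 1·1 = 1
f[3] = 1·max(2,1) = 1·2 = 2
f[4] = 2·max(2,1) = 2·2 = 4
f[5] = 2·max(3,2) = 2·3 = 6
f[6] = 3·max(3,2) = 3·3 = 9
f[7] = 2·max(5,6) = 2·6 = 12
f[8] = 2·max(6,9) = 2·9 = 18
f[9] = 3·max(6,9) = 3·9 = 27
f[10] = 2·max(8,18) = 2·18 = 36
f[11] = 2·max(9,27) = 2·27 = 54
f[12] = 3·max(9,27) = 3·27 = 81
One optimal split: 3 + 3 + 3 + 3; product 3·3·3·3 = 81.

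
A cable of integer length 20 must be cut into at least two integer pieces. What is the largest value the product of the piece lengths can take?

1458

Let prod[k] be the best product for length k (with at least one cut). For each first piece i, the rest contributes max(k−i, prod[k−i]).
prod[2] = 1*max(1,0) = 1*1 = 1
prod[3] = max(1*2, 2*1) = 2
prod[4] = max(1*3, 2*2, 3*1) = 4
prod[5] = max(1*4, 2*3, 3*2, 4*1) = 6
prod[6] = max(1*6, 2*4, 3*3, 4*2, 5*1) = 9
prod[7] = max(1*9, 2*6, 3*4, 4*3, 5*2, 6*1) = 12
prod[8] = max(1*12, 2*9, 3*6, …, 6*2, 7*1) = 18
prod[9] = max(1*18, 2*12, 3*9, …, 7*2, 8*1) = 27
prod[10] = max(1*27, 2*18, 3*12, …, 8*2, 9*1) = 36
prod[11] = max(1*36, 2*27, 3*18, …, 9*2, 10*1) = 54
prod[12] = max(1*54, 2*36, 3*27, …, 10*2, 11*1) = 81
prod[13] = max(1*81, 2*54, 3*36, …, 11*2, 12*1) = 108
prod[14] = max(1*108, 2*81, 3*54, …, 12*2, 13*1) = 162
prod[15] = max(1*162, 2*108, 3*81, …, 13*2, 14*1) = 243
prod[16] = max(1*243, 2*162, 3*108, …, 14*2, 15*1) = 324
prod[17] = max(1*324, 2*243, 3*162, …, 15*2, 16*1) = 486
prod[18] = max(1*486, 2*324, 3*243, …, 16*2, 17*1) = 729
prod[19] = max(1*729, 2*486, 3*324, …, 17*2, 18*1) = 972
prod[20] = max(1*972, 2*729, 3*486, …, 18*2, 19*1) = 1458
One optimal split: 3 + 3 + 3 + 3 + 3 + 3 + 2; product 3*3*3*3*3*3*2 = 1458.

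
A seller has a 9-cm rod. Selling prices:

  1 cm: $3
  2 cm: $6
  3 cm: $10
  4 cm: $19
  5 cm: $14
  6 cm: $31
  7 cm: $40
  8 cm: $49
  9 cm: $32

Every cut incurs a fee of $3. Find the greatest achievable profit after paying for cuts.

49

Build r[k] bottom-up: r[k] = max over allowed piece i of (p[i] + r[k−i]) − 3 per cut.
r[1] = 3
r[2] = 6
r[3] = 10
r[4] = 19
r[5] = 19  (first piece 1, then r[4]=19)
r[6] = 31
r[7] = 40
r[8] = 49
r[9] = 49  (first piece 1, then r[8]=49)
One optimal plan: pieces 8 + 1 (1 cut) → $52 − $3 = $49.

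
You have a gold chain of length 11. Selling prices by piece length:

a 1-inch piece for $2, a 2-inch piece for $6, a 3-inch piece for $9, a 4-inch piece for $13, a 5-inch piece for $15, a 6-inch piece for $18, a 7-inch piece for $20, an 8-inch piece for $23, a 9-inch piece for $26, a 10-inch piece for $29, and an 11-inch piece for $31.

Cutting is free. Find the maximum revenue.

Consider every possible first cut. r[k] is the best of p[i]+r[k−i] over all sellable i≤k.
r[1] = 2
r[2] = max(2+2, 6+0) = 6
r[3] = max(2+6, 6+2, 9+0) = 9
r[4] = max(2+9, 6+6, 9+2, 13+0) = 13
r[5] = max(2+13, 6+9, 9+6, 13+2, 15+0) = 15
r[6] = max(2+15, 6+13, 9+9, 13+6, 15+2, 18+0) = 19
r[7] = max(2+19, 6+15, 9+13, …, 18+2, 20+0) = 22
r[8] = max(2+22, 6+19, 9+15, …, 20+2, 23+0) = 26
r[9] = max(2+26, 6+22, 9+19, …, 23+2, 26+0) = 28
r[10] = max(2+28, 6+26, 9+22, …, 26+2, 29+0) = 32
r[11] = max(2+32, 6+28, 9+26, …, 29+2, 31+0) = 35
One optimal cutting: 4 + 4 + 3 → $13 + $13 + $9 = $35.

35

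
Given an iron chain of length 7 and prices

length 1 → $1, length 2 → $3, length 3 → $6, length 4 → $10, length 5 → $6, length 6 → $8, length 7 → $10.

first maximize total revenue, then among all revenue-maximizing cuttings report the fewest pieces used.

Build r[k] bottom-up: r[k] = max over allowed piece i of (p[i] + r[k−i]).
r[1] = 1
r[2] = max(1+1, 3+0) = 3
r[3] = max(1+3, 3+1, 6+0) = 6
r[4] = max(1+6, 3+3, 6+1, 10+0) = 10
r[5] = max(1+10, 3+6, 6+3, 10+1, 6+0) = 11
r[6] = max(1+11, 3+10, 6+6, 10+3, 6+1, 8+0) = 13
r[7] = max(1+13, 3+11, 6+10, …, 8+1, 10+0) = 16
Maximum revenue is $16.
Now minimize piece count subject to staying optimal: for each k, pieces[k] = 1 + min over i with p[i]+r[k−i]=r[k] of pieces[k−i].
pieces[4] = 1
pieces[5] = 2
pieces[6] = 2
pieces[7] = 2

2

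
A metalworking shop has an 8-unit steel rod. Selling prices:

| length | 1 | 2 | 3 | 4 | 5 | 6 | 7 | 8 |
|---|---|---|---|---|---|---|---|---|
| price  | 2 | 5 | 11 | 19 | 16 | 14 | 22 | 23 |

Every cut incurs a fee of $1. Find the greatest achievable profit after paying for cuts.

Build v[k] bottom-up: v[k] = max over allowed piece i of (p[i] + v[k−i]) − 1 per cut.
v[1] = 2
v[2] = max(2+2-1, 5+0) = 5
v[3] = max(2+5-1, 5+2-1, 11+0) = 11
v[4] = max(2+11-1, 5+5-1, 11+2-1, 19+0) = 19
v[5] = max(2+19-1, 5+11-1, 11+5-1, 19+2-1, 16+0) = 20
v[6] = max(2+20-1, 5+19-1, 11+11-1, 19+5-1, 16+2-1, 14+0) = 23
v[7] = max(2+23-1, 5+20-1, 11+19-1, …, 14+2-1, 22+0) = 29
v[8] = max(2+29-1, 5+23-1, 11+20-1, …, 22+2-1, 23+0) = 37
One optimal plan: pieces 4 + 4 (1 cut) → $38 − $1 = $37.

37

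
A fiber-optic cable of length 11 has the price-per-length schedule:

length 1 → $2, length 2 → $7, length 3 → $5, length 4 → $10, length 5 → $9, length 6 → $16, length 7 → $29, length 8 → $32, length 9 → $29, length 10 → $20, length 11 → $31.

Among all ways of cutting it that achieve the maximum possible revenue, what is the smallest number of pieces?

3

Build r[k] bottom-up: r[k] = max over allowed piece i of (p[i] + r[k−i]).
r[1] = 2
r[2] = max(2+2, 7+0) = 7
r[3] = max(2+7, 7+2, 5+0) = 9
r[4] = max(2+9, 7+7, 5+2, 10+0) = 14
r[5] = max(2+14, 7+9, 5+7, 10+2, 9+0) = 16
r[6] = max(2+16, 7+14, 5+9, 10+7, 9+2, 16+0) = 21
r[7] = max(2+21, 7+16, 5+14, …, 16+2, 29+0) = 29
r[8] = max(2+29, 7+21, 5+16, …, 29+2, 32+0) = 32
r[9] = max(2+32, 7+29, 5+21, …, 32+2, 29+0) = 36
r[10] = max(2+36, 7+32, 5+29, …, 29+2, 20+0) = 39
r[11] = max(2+39, 7+36, 5+32, …, 20+2, 31+0) = 43
Maximum revenue is $43.
Now minimize piece count subject to staying optimal: for each k, pieces[k] = 1 + min over i with p[i]+r[k−i]=r[k] of pieces[k−i].
pieces[8] = 1
pieces[9] = 2
pieces[10] = 2
pieces[11] = 3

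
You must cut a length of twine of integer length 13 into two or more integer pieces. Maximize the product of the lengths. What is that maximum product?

Define f[k] = max over 1≤i<k of i · max(k−i, f[k−i]); the inner max lets the remainder stay uncut if that's better.
f[2] = 1*max(1,0) = 1*1 = 1
f[3] = max(1*2, 2*1) = 2
f[4] = max(1*3, 2*2, 3*1) = 4
f[5] = max(1*4, 2*3, 3*2, 4*1) = 6
f[6] = max(1*6, 2*4, 3*3, 4*2, 5*1) = 9
f[7] = max(1*9, 2*6, 3*4, 4*3, 5*2, 6*1) = 12
f[8] = max(1*12, 2*9, 3*6, …, 6*2, 7*1) = 18
f[9] = max(1*18, 2*12, 3*9, …, 7*2, 8*1) = 27
f[10] = max(1*27, 2*18, 3*12, …, 8*2, 9*1) = 36
f[11] = max(1*36, 2*27, 3*18, …, 9*2, 10*1) = 54
f[12] = max(1*54, 2*36, 3*27, …, 10*2, 11*1) = 81
f[13] = max(1*81, 2*54, 3*36, …, 11*2, 12*1) = 108
One optimal split: 3 + 3 + 3 + 2 + 2; product 3*3*3*2*2 = 108.

108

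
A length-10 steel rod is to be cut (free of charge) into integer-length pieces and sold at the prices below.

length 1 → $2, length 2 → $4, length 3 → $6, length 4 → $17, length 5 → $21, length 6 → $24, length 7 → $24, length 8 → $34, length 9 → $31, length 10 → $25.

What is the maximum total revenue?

Let r[k] be the best obtainable value from length k. For each k, try every first piece i and keep the best of price[i] + r[k−i].
r[1] = 2
r[2] = 4  (first piece 1, then r[1]=2)
r[3] = 6  (first piece 1, then r[2]=4)
r[4] = 17
r[5] = 21
r[6] = 24
r[7] = 26  (first piece 1, then r[6]=24)
r[8] = 34  (first piece 4, then r[4]=17)
r[9] = 38  (first piece 4, then r[5]=21)
r[10] = 42  (first piece 5, then r[5]=21)
One optimal cutting: 5 + 5 → $21 + $21 = $42.

42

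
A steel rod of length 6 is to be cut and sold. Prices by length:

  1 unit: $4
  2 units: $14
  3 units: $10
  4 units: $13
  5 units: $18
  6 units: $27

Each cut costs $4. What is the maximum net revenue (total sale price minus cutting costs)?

Consider every possible first cut. v[k] is the best of p[i]+v[k−i] over all sellable i≤k, charging 4 whenever i<k.
v[1] = 4
v[2] = 14
v[3] = 14  (first piece 1, then v[2]=14)
v[4] = 24  (first piece 2, then v[2]=14)
v[5] = 24  (first piece 1, then v[4]=24)
v[6] = 34  (first piece 2, then v[4]=24)
One optimal plan: pieces 2 + 2 + 2 (2 cuts) → $42 − $8 = $34.

34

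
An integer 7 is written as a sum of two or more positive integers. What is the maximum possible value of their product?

Define f[k] = max over 1≤i<k of i · max(k−i, f[k−i]); the inner max lets the remainder stay uncut if that's better.
f[2] = 1·max(1,0) = 1·1 = 1
f[3] = 1·max(2,1) = 1·2 = 2
f[4] = 2·max(2,1) = 2·2 = 4
f[5] = 2·max(3,2) = 2·3 = 6
f[6] = 3·max(3,2) = 3·3 = 9
f[7] = 2·max(5,6) = 2·6 = 12
One optimal split: 3 + 2 + 2; product 3·2·2 = 12.

12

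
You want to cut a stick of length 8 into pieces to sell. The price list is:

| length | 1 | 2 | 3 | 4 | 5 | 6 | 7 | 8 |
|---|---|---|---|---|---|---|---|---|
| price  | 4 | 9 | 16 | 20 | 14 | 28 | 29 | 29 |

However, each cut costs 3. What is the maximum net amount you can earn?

Let net[k] be the best obtainable value from length k. For each k, try every first piece i and keep the best of price[i] + net[k−i] minus the 3 cut fee when i<k.
net[1] = 4
net[2] = max(4+4-3, 9+0) = 9
net[3] = max(4+9-3, 9+4-3, 16+0) = 16
net[4] = max(4+16-3, 9+9-3, 16+4-3, 20+0) = 20
net[5] = max(4+20-3, 9+16-3, 16+9-3, 20+4-3, 14+0) = 22
net[6] = max(4+22-3, 9+20-3, 16+16-3, 20+9-3, 14+4-3, 28+0) = 29
net[7] = max(4+29-3, 9+22-3, 16+20-3, …, 28+4-3, 29+0) = 33
net[8] = max(4+33-3, 9+29-3, 16+22-3, …, 29+4-3, 29+0) = 37
One optimal plan: pieces 4 + 4 (1 cut) → 40 − 3 = 37.

37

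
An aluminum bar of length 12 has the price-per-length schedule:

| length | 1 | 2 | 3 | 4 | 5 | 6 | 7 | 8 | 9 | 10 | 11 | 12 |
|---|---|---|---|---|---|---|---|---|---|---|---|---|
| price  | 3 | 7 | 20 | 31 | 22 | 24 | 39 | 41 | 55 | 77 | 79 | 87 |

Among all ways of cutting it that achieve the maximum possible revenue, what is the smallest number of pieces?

Build r[k] bottom-up: r[k] = max over allowed piece i of (p[i] + r[k−i]).
r[1] = 3
r[2] = max(3+3, 7+0) = 7
r[3] = max(3+7, 7+3, 20+0) = 20
r[4] = max(3+20, 7+7, 20+3, 31+0) = 31
r[5] = max(3+31, 7+20, 20+7, 31+3, 22+0) = 34
r[6] = max(3+34, 7+31, 20+20, 31+7, 22+3, 24+0) = 40
r[7] = max(3+40, 7+34, 20+31, …, 24+3, 39+0) = 51
r[8] = max(3+51, 7+40, 20+34, …, 39+3, 41+0) = 62
r[9] = max(3+62, 7+51, 20+40, …, 41+3, 55+0) = 65
r[10] = max(3+65, 7+62, 20+51, …, 55+3, 77+0) = 77
r[11] = max(3+77, 7+65, 20+62, …, 77+3, 79+0) = 82
r[12] = max(3+82, 7+77, 20+65, …, 79+3, 87+0) = 93
Maximum revenue is $93.
Now minimize piece count subject to staying optimal: for each k, pieces[k] = 1 + min over i with p[i]+r[k−i]=r[k] of pieces[k−i].
pieces[9] = 3
pieces[10] = 1
pieces[11] = 3
pieces[12] = 3

3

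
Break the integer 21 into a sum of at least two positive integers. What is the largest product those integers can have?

2187

Define f[k] = max over 1≤i<k of i · max(k−i, f[k−i]); the inner max lets the remainder stay uncut if that's better.
Small cases: f[2]=1, f[3]=2, f[4]=4, f[5]=6, f[6]=9, f[7]=12, f[8]=18, f[9]=27, f[10]=36, f[11]=54, f[12]=81, f[13]=108, f[14]=162, f[15]=243.
f[16] = 2×max(14,162) = 2×162 = 324
f[17] = 2×max(15,243) = 2×243 = 486
f[18] = 3×max(15,243) = 3×243 = 729
f[19] = 2×max(17,486) = 2×486 = 972
f[20] = 2×max(18,729) = 2×729 = 1458
f[21] = 3×max(18,729) = 3×729 = 2187
One optimal split: 3 + 3 + 3 + 3 + 3 + 3 + 3; product 3×3×3×3×3×3×3 = 2187.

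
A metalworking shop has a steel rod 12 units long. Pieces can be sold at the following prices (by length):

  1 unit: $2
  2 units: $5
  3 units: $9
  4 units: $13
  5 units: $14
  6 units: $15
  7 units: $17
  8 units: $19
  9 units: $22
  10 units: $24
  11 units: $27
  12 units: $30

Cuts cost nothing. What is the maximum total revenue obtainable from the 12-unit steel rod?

Consider every possible first cut. best[k] is the best of p[i]+best[k−i] over all sellable i≤k.
best[1] = 2
best[2] = 5
best[3] = 9
best[4] = 13
best[5] = 15  (first piece 1, then best[4]=13)
best[6] = 18  (first piece 2, then best[4]=13)
best[7] = 22  (first piece 3, then best[4]=13)
best[8] = 26  (first piece 4, then best[4]=13)
best[9] = 28  (first piece 1, then best[8]=26)
best[10] = 31  (first piece 2, then best[8]=26)
best[11] = 35  (first piece 3, then best[8]=26)
best[12] = 39  (first piece 4, then best[8]=26)
One optimal cutting: 4 + 4 + 4 → $13 + $13 + $13 = $39.

39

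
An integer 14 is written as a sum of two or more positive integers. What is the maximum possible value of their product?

Define m[k] = max over 1≤i<k of i · max(k−i, m[k−i]); the inner max lets the remainder stay uncut if that's better.
Small cases: m[2]=1, m[3]=2, m[4]=4, m[5]=6, m[6]=9.
m[7] = 2·max(5,6) = 2·6 = 12
m[8] = 2·max(6,9) = 2·9 = 18
m[9] = 3·max(6,9) = 3·9 = 27
m[10] = 2·max(8,18) = 2·18 = 36
m[11] = 2·max(9,27) = 2·27 = 54
m[12] = 3·max(9,27) = 3·27 = 81
m[13] = 2·max(11,54) = 2·54 = 108
m[14] = 2·max(12,81) = 2·81 = 162
One optimal split: 3 + 3 + 3 + 3 + 2; product 3·3·3·3·2 = 162.

162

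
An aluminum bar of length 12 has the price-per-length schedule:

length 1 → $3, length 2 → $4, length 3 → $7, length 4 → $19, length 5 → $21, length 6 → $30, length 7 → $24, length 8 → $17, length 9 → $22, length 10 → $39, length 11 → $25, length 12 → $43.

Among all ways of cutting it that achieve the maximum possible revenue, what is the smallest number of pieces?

2

Build r[k] bottom-up: r[k] = max over allowed piece i of (p[i] + r[k−i]).
r[1] = 3
r[2] = 6  (first piece 1, then r[1]=3)
r[3] = 9  (first piece 1, then r[2]=6)
r[4] = 19
r[5] = 22  (first piece 1, then r[4]=19)
r[6] = 30
r[7] = 33  (first piece 1, then r[6]=30)
r[8] = 38  (first piece 4, then r[4]=19)
r[9] = 41  (first piece 1, then r[8]=38)
r[10] = 49  (first piece 4, then r[6]=30)
r[11] = 52  (first piece 1, then r[10]=49)
r[12] = 60  (first piece 6, then r[6]=30)
Maximum revenue is $60.
Now minimize piece count subject to staying optimal: for each k, pieces[k] = 1 + min over i with p[i]+r[k−i]=r[k] of pieces[k−i].
pieces[9] = 3
pieces[10] = 2
pieces[11] = 3
pieces[12] = 2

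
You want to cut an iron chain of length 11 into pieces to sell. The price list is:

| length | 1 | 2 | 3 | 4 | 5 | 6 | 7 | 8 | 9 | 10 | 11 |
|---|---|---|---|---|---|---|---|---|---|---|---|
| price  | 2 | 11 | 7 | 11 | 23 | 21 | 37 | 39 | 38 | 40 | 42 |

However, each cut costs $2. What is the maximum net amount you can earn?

55

Let v[k] be the best obtainable value from length k. For each k, try every first piece i and keep the best of price[i] + v[k−i] minus the 2 cut fee when i<k.
v[1] = 2
v[2] = max(2+2-2, 11+0) = 11
v[3] = max(2+11-2, 11+2-2, 7+0) = 11
v[4] = max(2+11-2, 11+11-2, 7+2-2, 11+0) = 20
v[5] = max(2+20-2, 11+11-2, 7+11-2, 11+2-2, 23+0) = 23
v[6] = max(2+23-2, 11+20-2, 7+11-2, 11+11-2, 23+2-2, 21+0) = 29
v[7] = max(2+29-2, 11+23-2, 7+20-2, …, 21+2-2, 37+0) = 37
v[8] = max(2+37-2, 11+29-2, 7+23-2, …, 37+2-2, 39+0) = 39
v[9] = max(2+39-2, 11+37-2, 7+29-2, …, 39+2-2, 38+0) = 46
v[10] = max(2+46-2, 11+39-2, 7+37-2, …, 38+2-2, 40+0) = 48
v[11] = max(2+48-2, 11+46-2, 7+39-2, …, 40+2-2, 42+0) = 55
One optimal plan: pieces 7 + 2 + 2 (2 cuts) → $59 − $4 = $55.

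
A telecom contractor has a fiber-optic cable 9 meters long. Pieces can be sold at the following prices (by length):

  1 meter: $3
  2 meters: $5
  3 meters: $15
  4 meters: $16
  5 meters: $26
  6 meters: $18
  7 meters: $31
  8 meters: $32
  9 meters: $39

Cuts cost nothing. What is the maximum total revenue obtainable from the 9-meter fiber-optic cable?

45

Let best[k] be the best obtainable value from length k. For each k, try every first piece i and keep the best of price[i] + best[k−i].
best[1] = 3
best[2] = 6  (first piece 1, then best[1]=3)
best[3] = 15
best[4] = 18  (first piece 1, then best[3]=15)
best[5] = 26
best[6] = 30  (first piece 3, then best[3]=15)
best[7] = 33  (first piece 1, then best[6]=30)
best[8] = 41  (first piece 3, then best[5]=26)
best[9] = 45  (first piece 3, then best[6]=30)
One optimal cutting: 3 + 3 + 3 → $15 + $15 + $15 = $45.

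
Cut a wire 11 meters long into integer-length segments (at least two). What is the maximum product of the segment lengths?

Fill g[k] for k=2..11: at each k try every first piece i and multiply by the better of (k−i) uncut or g[k−i].
g[2] = 1×max(1,0) = 1×1 = 1
g[3] = 1×max(2,1) = 1×2 = 2
g[4] = 2×max(2,1) = 2×2 = 4
g[5] = 2×max(3,2) = 2×3 = 6
g[6] = 3×max(3,2) = 3×3 = 9
g[7] = 2×max(5,6) = 2×6 = 12
g[8] = 2×max(6,9) = 2×9 = 18
g[9] = 3×max(6,9) = 3×9 = 27
g[10] = 2×max(8,18) = 2×18 = 36
g[11] = 2×max(9,27) = 2×27 = 54
One optimal split: 3 + 3 + 3 + 2; product 3×3×3×2 = 54.

54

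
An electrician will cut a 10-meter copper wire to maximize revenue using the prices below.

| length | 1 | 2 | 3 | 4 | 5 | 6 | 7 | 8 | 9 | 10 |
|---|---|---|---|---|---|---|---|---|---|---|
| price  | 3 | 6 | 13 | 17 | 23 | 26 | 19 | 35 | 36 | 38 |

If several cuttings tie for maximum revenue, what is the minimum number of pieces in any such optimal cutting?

2

Build r[k] bottom-up: r[k] = max over allowed piece i of (p[i] + r[k−i]).
r[1] = 3
r[2] = 6  (first piece 1, then r[1]=3)
r[3] = 13
r[4] = 17
r[5] = 23
r[6] = 26  (first piece 1, then r[5]=23)
r[7] = 30  (first piece 3, then r[4]=17)
r[8] = 36  (first piece 3, then r[5]=23)
r[9] = 40  (first piece 4, then r[5]=23)
r[10] = 46  (first piece 5, then r[5]=23)
Maximum revenue is €46.
Now minimize piece count subject to staying optimal: for each k, pieces[k] = 1 + min over i with p[i]+r[k−i]=r[k] of pieces[k−i].
pieces[7] = 2
pieces[8] = 2
pieces[9] = 2
pieces[10] = 2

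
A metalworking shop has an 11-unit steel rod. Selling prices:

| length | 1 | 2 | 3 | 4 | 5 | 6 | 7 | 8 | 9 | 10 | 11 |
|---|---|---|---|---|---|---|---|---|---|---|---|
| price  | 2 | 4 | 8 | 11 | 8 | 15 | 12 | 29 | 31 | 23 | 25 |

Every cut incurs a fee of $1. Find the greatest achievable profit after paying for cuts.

Build r[k] bottom-up: r[k] = max over allowed piece i of (p[i] + r[k−i]) − 1 per cut.
r[1] = 2
r[2] = max(2+2-1, 4+0) = 4
r[3] = max(2+4-1, 4+2-1, 8+0) = 8
r[4] = max(2+8-1, 4+4-1, 8+2-1, 11+0) = 11
r[5] = max(2+11-1, 4+8-1, 8+4-1, 11+2-1, 8+0) = 12
r[6] = max(2+12-1, 4+11-1, 8+8-1, 11+4-1, 8+2-1, 15+0) = 15
r[7] = max(2+15-1, 4+12-1, 8+11-1, …, 15+2-1, 12+0) = 18
r[8] = max(2+18-1, 4+15-1, 8+12-1, …, 12+2-1, 29+0) = 29
r[9] = max(2+29-1, 4+18-1, 8+15-1, …, 29+2-1, 31+0) = 31
r[10] = max(2+31-1, 4+29-1, 8+18-1, …, 31+2-1, 23+0) = 32
r[11] = max(2+32-1, 4+31-1, 8+29-1, …, 23+2-1, 25+0) = 36
One optimal plan: pieces 8 + 3 (1 cut) → $37 − $1 = $36.

36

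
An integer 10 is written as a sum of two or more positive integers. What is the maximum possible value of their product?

36

Define P[k] = max over 1≤i<k of i · max(k−i, P[k−i]); the inner max lets the remainder stay uncut if that's better.
P[2] = 1*max(1,0) = 1*1 = 1
P[3] = max(1*2, 2*1) = 2
P[4] = max(1*3, 2*2, 3*1) = 4
P[5] = max(1*4, 2*3, 3*2, 4*1) = 6
P[6] = max(1*6, 2*4, 3*3, 4*2, 5*1) = 9
P[7] = max(1*9, 2*6, 3*4, 4*3, 5*2, 6*1) = 12
P[8] = max(1*12, 2*9, 3*6, …, 6*2, 7*1) = 18
P[9] = max(1*18, 2*12, 3*9, …, 7*2, 8*1) = 27
P[10] = max(1*27, 2*18, 3*12, …, 8*2, 9*1) = 36
One optimal split: 3 + 3 + 2 + 2; product 3*3*2*2 = 36.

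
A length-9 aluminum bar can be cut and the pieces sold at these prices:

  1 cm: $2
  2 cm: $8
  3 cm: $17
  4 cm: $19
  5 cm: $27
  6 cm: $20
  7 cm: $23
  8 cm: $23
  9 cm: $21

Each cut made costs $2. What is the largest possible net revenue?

47

Consider every possible first cut. v[k] is the best of p[i]+v[k−i] over all sellable i≤k, charging 2 whenever i<k.
v[1] = 2
v[2] = max(2+2-2, 8+0) = 8
v[3] = max(2+8-2, 8+2-2, 17+0) = 17
v[4] = max(2+17-2, 8+8-2, 17+2-2, 19+0) = 19
v[5] = max(2+19-2, 8+17-2, 17+8-2, 19+2-2, 27+0) = 27
v[6] = max(2+27-2, 8+19-2, 17+17-2, 19+8-2, 27+2-2, 20+0) = 32
v[7] = max(2+32-2, 8+27-2, 17+19-2, …, 20+2-2, 23+0) = 34
v[8] = max(2+34-2, 8+32-2, 17+27-2, …, 23+2-2, 23+0) = 42
v[9] = max(2+42-2, 8+34-2, 17+32-2, …, 23+2-2, 21+0) = 47
One optimal plan: pieces 3 + 3 + 3 (2 cuts) → $51 − $4 = $47.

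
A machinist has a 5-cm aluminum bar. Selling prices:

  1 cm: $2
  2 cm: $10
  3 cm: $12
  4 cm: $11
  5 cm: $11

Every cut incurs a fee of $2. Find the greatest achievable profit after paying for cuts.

20

Build v[k] bottom-up: v[k] = max over allowed piece i of (p[i] + v[k−i]) − 2 per cut.
v[1] = 2
v[2] = 10
v[3] = 12
v[4] = 18  (first piece 2, then v[2]=10)
v[5] = 20  (first piece 2, then v[3]=12)
One optimal plan: pieces 3 + 2 (1 cut) → $22 − $2 = $20.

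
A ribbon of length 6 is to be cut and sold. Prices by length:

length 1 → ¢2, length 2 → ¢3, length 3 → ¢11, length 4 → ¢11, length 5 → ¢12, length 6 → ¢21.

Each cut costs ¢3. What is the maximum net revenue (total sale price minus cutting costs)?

21

Build r[k] bottom-up: r[k] = max over allowed piece i of (p[i] + r[k−i]) − 3 per cut.
r[1] = 2
r[2] = 3
r[3] = 11
r[4] = 11
r[5] = 12
r[6] = 21
Best is to make no cuts and sell whole for ¢21.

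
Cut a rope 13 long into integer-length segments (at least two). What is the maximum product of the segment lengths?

Fill P[k] for k=2..13: at each k try every first piece i and multiply by the better of (k−i) uncut or P[k−i].
P[2] = 1·max(1,0) = 1·1 = 1
P[3] = max(1·2, 2·1) = 2
P[4] = max(1·3, 2·2, 3·1) = 4
P[5] = max(1·4, 2·3, 3·2, 4·1) = 6
P[6] = max(1·6, 2·4, 3·3, 4·2, 5·1) = 9
P[7] = max(1·9, 2·6, 3·4, 4·3, 5·2, 6·1) = 12
P[8] = max(1·12, 2·9, 3·6, …, 6·2, 7·1) = 18
P[9] = max(1·18, 2·12, 3·9, …, 7·2, 8·1) = 27
P[10] = max(1·27, 2·18, 3·12, …, 8·2, 9·1) = 36
P[11] = max(1·36, 2·27, 3·18, …, 9·2, 10·1) = 54
P[12] = max(1·54, 2·36, 3·27, …, 10·2, 11·1) = 81
P[13] = max(1·81, 2·54, 3·36, …, 11·2, 12·1) = 108
One optimal split: 3 + 3 + 3 + 2 + 2; product 3·3·3·2·2 = 108.

108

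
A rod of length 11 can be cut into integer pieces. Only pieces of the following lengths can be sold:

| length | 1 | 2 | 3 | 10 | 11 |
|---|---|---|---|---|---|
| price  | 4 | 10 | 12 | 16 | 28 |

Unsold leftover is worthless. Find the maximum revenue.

54

Let best[k] be the best obtainable value from length k. For each k, try every first piece i and keep the best of price[i] + best[k−i].
best[1] = 4
best[2] = 10
best[3] = 14  (first piece 1, then best[2]=10)
best[4] = 20  (first piece 2, then best[2]=10)
best[5] = 24  (first piece 1, then best[4]=20)
best[6] = 30  (first piece 2, then best[4]=20)
best[7] = 34  (first piece 1, then best[6]=30)
best[8] = 40  (first piece 2, then best[6]=30)
best[9] = 44  (first piece 1, then best[8]=40)
best[10] = 50  (first piece 2, then best[8]=40)
best[11] = 54  (first piece 1, then best[10]=50)
One optimal cutting: 2 + 2 + 2 + 2 + 2 + 1 → €54.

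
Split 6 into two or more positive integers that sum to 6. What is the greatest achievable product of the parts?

9

Let f[k] be the best product for length k (with at least one cut). For each first piece i, the rest contributes max(k−i, f[k−i]).
f[2] = 1×max(1,0) = 1×1 = 1
f[3] = 1×max(2,1) = 1×2 = 2
f[4] = 2×max(2,1) = 2×2 = 4
f[5] = 2×max(3,2) = 2×3 = 6
f[6] = 3×max(3,2) = 3×3 = 9
One optimal split: 3 + 3; product 3×3 = 9.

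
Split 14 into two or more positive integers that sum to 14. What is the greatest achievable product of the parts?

Fill m[k] for k=2..14: at each k try every first piece i and multiply by the better of (k−i) uncut or m[k−i].
m[2] = 1*max(1,0) = 1*1 = 1
m[3] = max(1*2, 2*1) = 2
m[4] = max(1*3, 2*2, 3*1) = 4
m[5] = max(1*4, 2*3, 3*2, 4*1) = 6
m[6] = max(1*6, 2*4, 3*3, 4*2, 5*1) = 9
m[7] = max(1*9, 2*6, 3*4, 4*3, 5*2, 6*1) = 12
m[8] = max(1*12, 2*9, 3*6, …, 6*2, 7*1) = 18
m[9] = max(1*18, 2*12, 3*9, …, 7*2, 8*1) = 27
m[10] = max(1*27, 2*18, 3*12, …, 8*2, 9*1) = 36
m[11] = max(1*36, 2*27, 3*18, …, 9*2, 10*1) = 54
m[12] = max(1*54, 2*36, 3*27, …, 10*2, 11*1) = 81
m[13] = max(1*81, 2*54, 3*36, …, 11*2, 12*1) = 108
m[14] = max(1*108, 2*81, 3*54, …, 12*2, 13*1) = 162
One optimal split: 3 + 3 + 3 + 3 + 2; product 3*3*3*3*2 = 162.

162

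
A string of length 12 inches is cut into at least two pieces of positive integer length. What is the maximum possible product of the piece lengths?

Let prod[k] be the best product for length k (with at least one cut). For each first piece i, the rest contributes max(k−i, prod[k−i]).
prod[2] = 1*max(1,0) = 1*1 = 1
prod[3] = 1*max(2,1) = 1*2 = 2
prod[4] = 2*max(2,1) = 2*2 = 4
prod[5] = 2*max(3,2) = 2*3 = 6
prod[6] = 3*max(3,2) = 3*3 = 9
prod[7] = 2*max(5,6) = 2*6 = 12
prod[8] = 2*max(6,9) = 2*9 = 18
prod[9] = 3*max(6,9) = 3*9 = 27
prod[10] = 2*max(8,18) = 2*18 = 36
prod[11] = 2*max(9,27) = 2*27 = 54
prod[12] = 3*max(9,27) = 3*27 = 81
One optimal split: 3 + 3 + 3 + 3; product 3*3*3*3 = 81.

81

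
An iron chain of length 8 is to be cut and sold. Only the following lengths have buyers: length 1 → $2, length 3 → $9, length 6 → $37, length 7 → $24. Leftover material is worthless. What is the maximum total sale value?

Build r[k] bottom-up: r[k] = max over allowed piece i of (p[i] + r[k−i]).
r[1] = 2
r[2] = 4  (first piece 1, then r[1]=2)
r[3] = 9
r[4] = 11  (first piece 1, then r[3]=9)
r[5] = 13  (first piece 1, then r[4]=11)
r[6] = 37
r[7] = 39  (first piece 1, then r[6]=37)
r[8] = 41  (first piece 1, then r[7]=39)
One optimal cutting: 6 + 1 + 1 → $41.

41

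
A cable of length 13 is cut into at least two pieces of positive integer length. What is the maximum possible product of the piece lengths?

108

Fill P[k] for k=2..13: at each k try every first piece i and multiply by the better of (k−i) uncut or P[k−i].
P[2] = 1·max(1,0) = 1·1 = 1
P[3] = 1·max(2,1) = 1·2 = 2
P[4] = 2·max(2,1) = 2·2 = 4
P[5] = 2·max(3,2) = 2·3 = 6
P[6] = 3·max(3,2) = 3·3 = 9
P[7] = 2·max(5,6) = 2·6 = 12
P[8] = 2·max(6,9) = 2·9 = 18
P[9] = 3·max(6,9) = 3·9 = 27
P[10] = 2·max(8,18) = 2·18 = 36
P[11] = 2·max(9,27) = 2·27 = 54
P[12] = 3·max(9,27) = 3·27 = 81
P[13] = 2·max(11,54) = 2·54 = 108
One optimal split: 3 + 3 + 3 + 2 + 2; product 3·3·3·2·2 = 108.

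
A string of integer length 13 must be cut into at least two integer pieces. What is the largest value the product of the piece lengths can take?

Define g[k] = max over 1≤i<k of i · max(k−i, g[k−i]); the inner max lets the remainder stay uncut if that's better.
g[2] = 1*max(1,0) = 1*1 = 1
g[3] = 1*max(2,1) = 1*2 = 2
g[4] = 2*max(2,1) = 2*2 = 4
g[5] = 2*max(3,2) = 2*3 = 6
g[6] = 3*max(3,2) = 3*3 = 9
g[7] = 2*max(5,6) = 2*6 = 12
g[8] = 2*max(6,9) = 2*9 = 18
g[9] = 3*max(6,9) = 3*9 = 27
g[10] = 2*max(8,18) = 2*18 = 36
g[11] = 2*max(9,27) = 2*27 = 54
g[12] = 3*max(9,27) = 3*27 = 81
g[13] = 2*max(11,54) = 2*54 = 108
One optimal split: 3 + 3 + 3 + 2 + 2; product 3*3*3*2*2 = 108.

108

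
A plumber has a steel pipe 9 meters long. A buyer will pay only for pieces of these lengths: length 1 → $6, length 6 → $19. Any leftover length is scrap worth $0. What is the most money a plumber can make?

54

Consider every possible first cut. f[k] is the best of p[i]+f[k−i] over all sellable i≤k.
f[1] = 6
f[2] = 12  (first piece 1, then f[1]=6)
f[3] = 18  (first piece 1, then f[2]=12)
f[4] = 24  (first piece 1, then f[3]=18)
f[5] = 30  (first piece 1, then f[4]=24)
f[6] = 36  (first piece 1, then f[5]=30)
f[7] = 42  (first piece 1, then f[6]=36)
f[8] = 48  (first piece 1, then f[7]=42)
f[9] = 54  (first piece 1, then f[8]=48)
One optimal cutting: 1 + 1 + 1 + 1 + 1 + 1 + 1 + 1 + 1 → $54.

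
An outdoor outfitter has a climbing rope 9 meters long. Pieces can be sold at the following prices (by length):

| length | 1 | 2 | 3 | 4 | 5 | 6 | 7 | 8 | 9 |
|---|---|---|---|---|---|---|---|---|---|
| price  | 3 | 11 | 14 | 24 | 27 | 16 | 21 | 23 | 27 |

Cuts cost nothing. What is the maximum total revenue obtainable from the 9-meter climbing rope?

51

Build R[k] bottom-up: R[k] = max over allowed piece i of (p[i] + R[k−i]).
R[1] = 3
R[2] = 11
R[3] = 14  (first piece 1, then R[2]=11)
R[4] = 24
R[5] = 27  (first piece 1, then R[4]=24)
R[6] = 35  (first piece 2, then R[4]=24)
R[7] = 38  (first piece 1, then R[6]=35)
R[8] = 48  (first piece 4, then R[4]=24)
R[9] = 51  (first piece 1, then R[8]=48)
One optimal cutting: 4 + 4 + 1 → €24 + €24 + €3 = €51.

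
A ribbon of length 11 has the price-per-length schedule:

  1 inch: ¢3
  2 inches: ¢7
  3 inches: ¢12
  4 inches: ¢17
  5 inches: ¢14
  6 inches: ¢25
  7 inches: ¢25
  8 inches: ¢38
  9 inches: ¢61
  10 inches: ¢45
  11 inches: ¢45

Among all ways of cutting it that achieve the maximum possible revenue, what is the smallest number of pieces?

2

Let r[k] be the best obtainable value from length k. For each k, try every first piece i and keep the best of price[i] + r[k−i].
r[1] = 3
r[2] = 7
r[3] = 12
r[4] = 17
r[5] = 20  (first piece 1, then r[4]=17)
r[6] = 25
r[7] = 29  (first piece 3, then r[4]=17)
r[8] = 38
r[9] = 61
r[10] = 64  (first piece 1, then r[9]=61)
r[11] = 68  (first piece 2, then r[9]=61)
Maximum revenue is ¢68.
Now minimize piece count subject to staying optimal: for each k, pieces[k] = 1 + min over i with p[i]+r[k−i]=r[k] of pieces[k−i].
pieces[8] = 1
pieces[9] = 1
pieces[10] = 2
pieces[11] = 2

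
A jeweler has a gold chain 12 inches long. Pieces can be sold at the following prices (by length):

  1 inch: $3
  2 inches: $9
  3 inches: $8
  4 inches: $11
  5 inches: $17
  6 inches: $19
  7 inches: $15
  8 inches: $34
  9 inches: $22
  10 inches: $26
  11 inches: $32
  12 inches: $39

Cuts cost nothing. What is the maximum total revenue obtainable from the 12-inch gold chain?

54

Let v[k] be the best obtainable value from length k. For each k, try every first piece i and keep the best of price[i] + v[k−i].
v[1] = 3
v[2] = 9
v[3] = 12  (first piece 1, then v[2]=9)
v[4] = 18  (first piece 2, then v[2]=9)
v[5] = 21  (first piece 1, then v[4]=18)
v[6] = 27  (first piece 2, then v[4]=18)
v[7] = 30  (first piece 1, then v[6]=27)
v[8] = 36  (first piece 2, then v[6]=27)
v[9] = 39  (first piece 1, then v[8]=36)
v[10] = 45  (first piece 2, then v[8]=36)
v[11] = 48  (first piece 1, then v[10]=45)
v[12] = 54  (first piece 2, then v[10]=45)
One optimal cutting: 2 + 2 + 2 + 2 + 2 + 2 → $9 + $9 + $9 + $9 + $9 + $9 = $54.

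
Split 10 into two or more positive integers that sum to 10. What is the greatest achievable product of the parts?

36

Fill prod[k] for k=2..10: at each k try every first piece i and multiply by the better of (k−i) uncut or prod[k−i].
Small cases: prod[2]=1, prod[3]=2, prod[4]=4.
prod[5] = 2·max(3,2) = 2·3 = 6
prod[6] = 3·max(3,2) = 3·3 = 9
prod[7] = 2·max(5,6) = 2·6 = 12
prod[8] = 2·max(6,9) = 2·9 = 18
prod[9] = 3·max(6,9) = 3·9 = 27
prod[10] = 2·max(8,18) = 2·18 = 36
One optimal split: 3 + 3 + 2 + 2; product 3·3·2·2 = 36.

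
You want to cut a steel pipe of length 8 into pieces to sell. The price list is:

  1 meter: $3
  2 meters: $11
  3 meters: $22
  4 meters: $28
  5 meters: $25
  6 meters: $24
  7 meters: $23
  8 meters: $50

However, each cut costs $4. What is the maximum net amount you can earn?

Build net[k] bottom-up: net[k] = max over allowed piece i of (p[i] + net[k−i]) − 4 per cut.
net[1] = 3
net[2] = 11
net[3] = 22
net[4] = 28
net[5] = 29  (first piece 2, then net[3]=22)
net[6] = 40  (first piece 3, then net[3]=22)
net[7] = 46  (first piece 3, then net[4]=28)
net[8] = 52  (first piece 4, then net[4]=28)
One optimal plan: pieces 4 + 4 (1 cut) → $56 − $4 = $52.

52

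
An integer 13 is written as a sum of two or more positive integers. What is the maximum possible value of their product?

Fill g[k] for k=2..13: at each k try every first piece i and multiply by the better of (k−i) uncut or g[k−i].
g[2] = 1*max(1,0) = 1*1 = 1
g[3] = 1*max(2,1) = 1*2 = 2
g[4] = 2*max(2,1) = 2*2 = 4
g[5] = 2*max(3,2) = 2*3 = 6
g[6] = 3*max(3,2) = 3*3 = 9
g[7] = 2*max(5,6) = 2*6 = 12
g[8] = 2*max(6,9) = 2*9 = 18
g[9] = 3*max(6,9) = 3*9 = 27
g[10] = 2*max(8,18) = 2*18 = 36
g[11] = 2*max(9,27) = 2*27 = 54
g[12] = 3*max(9,27) = 3*27 = 81
g[13] = 2*max(11,54) = 2*54 = 108
One optimal split: 3 + 3 + 3 + 2 + 2; product 3*3*3*2*2 = 108.

108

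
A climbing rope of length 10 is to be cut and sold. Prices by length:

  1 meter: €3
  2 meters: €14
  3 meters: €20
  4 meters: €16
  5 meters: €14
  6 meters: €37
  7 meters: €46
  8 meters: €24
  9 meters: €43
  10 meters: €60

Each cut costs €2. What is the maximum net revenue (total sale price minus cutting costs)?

64

Consider every possible first cut. net[k] is the best of p[i]+net[k−i] over all sellable i≤k, charging 2 whenever i<k.
net[1] = 3
net[2] = max(3+3-2, 14+0) = 14
net[3] = max(3+14-2, 14+3-2, 20+0) = 20
net[4] = max(3+20-2, 14+14-2, 20+3-2, 16+0) = 26
net[5] = max(3+26-2, 14+20-2, 20+14-2, 16+3-2, 14+0) = 32
net[6] = max(3+32-2, 14+26-2, 20+20-2, 16+14-2, 14+3-2, 37+0) = 38
net[7] = max(3+38-2, 14+32-2, 20+26-2, …, 37+3-2, 46+0) = 46
net[8] = max(3+46-2, 14+38-2, 20+32-2, …, 46+3-2, 24+0) = 50
net[9] = max(3+50-2, 14+46-2, 20+38-2, …, 24+3-2, 43+0) = 58
net[10] = max(3+58-2, 14+50-2, 20+46-2, …, 43+3-2, 60+0) = 64
One optimal plan: pieces 7 + 3 (1 cut) → €66 − €2 = €64.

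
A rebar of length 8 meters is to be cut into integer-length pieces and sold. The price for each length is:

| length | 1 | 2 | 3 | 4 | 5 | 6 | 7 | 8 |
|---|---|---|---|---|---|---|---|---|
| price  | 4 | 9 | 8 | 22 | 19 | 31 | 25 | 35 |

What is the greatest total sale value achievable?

Build r[k] bottom-up: r[k] = max over allowed piece i of (p[i] + r[k−i]).
r[1] = 4
r[2] = max(4+4, 9+0) = 9
r[3] = max(4+9, 9+4, 8+0) = 13
r[4] = max(4+13, 9+9, 8+4, 22+0) = 22
r[5] = max(4+22, 9+13, 8+9, 22+4, 19+0) = 26
r[6] = max(4+26, 9+22, 8+13, 22+9, 19+4, 31+0) = 31
r[7] = max(4+31, 9+26, 8+22, …, 31+4, 25+0) = 35
r[8] = max(4+35, 9+31, 8+26, …, 25+4, 35+0) = 44
One optimal cutting: 4 + 4 → ₹22 + ₹22 = ₹44.

44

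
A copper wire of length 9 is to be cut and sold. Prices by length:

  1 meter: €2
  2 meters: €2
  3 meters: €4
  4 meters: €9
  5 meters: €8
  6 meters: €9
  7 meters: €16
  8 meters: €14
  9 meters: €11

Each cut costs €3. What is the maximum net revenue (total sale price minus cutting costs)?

15

Let r[k] be the best obtainable value from length k. For each k, try every first piece i and keep the best of price[i] + r[k−i] minus the 3 cut fee when i<k.
r[1] = 2
r[2] = 2
r[3] = 4
r[4] = 9
r[5] = 8  (first piece 1, then r[4]=9)
r[6] = 9
r[7] = 16
r[8] = 15  (first piece 1, then r[7]=16)
r[9] = 15  (first piece 2, then r[7]=16)
One optimal plan: pieces 7 + 2 (1 cut) → €18 − €3 = €15.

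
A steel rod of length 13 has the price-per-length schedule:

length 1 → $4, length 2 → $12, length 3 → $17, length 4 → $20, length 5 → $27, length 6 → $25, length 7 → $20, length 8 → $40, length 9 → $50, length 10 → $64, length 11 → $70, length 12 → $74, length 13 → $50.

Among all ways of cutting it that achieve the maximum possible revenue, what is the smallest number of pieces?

Let r[k] be the best obtainable value from length k. For each k, try every first piece i and keep the best of price[i] + r[k−i].
r[1] = 4
r[2] = max(4+4, 12+0) = 12
r[3] = max(4+12, 12+4, 17+0) = 17
r[4] = max(4+17, 12+12, 17+4, 20+0) = 24
r[5] = max(4+24, 12+17, 17+12, 20+4, 27+0) = 29
r[6] = max(4+29, 12+24, 17+17, 20+12, 27+4, 25+0) = 36
r[7] = max(4+36, 12+29, 17+24, …, 25+4, 20+0) = 41
r[8] = max(4+41, 12+36, 17+29, …, 20+4, 40+0) = 48
r[9] = max(4+48, 12+41, 17+36, …, 40+4, 50+0) = 53
r[10] = max(4+53, 12+48, 17+41, …, 50+4, 64+0) = 64
r[11] = max(4+64, 12+53, 17+48, …, 64+4, 70+0) = 70
r[12] = max(4+70, 12+64, 17+53, …, 70+4, 74+0) = 76
r[13] = max(4+76, 12+70, 17+64, …, 74+4, 50+0) = 82
Maximum revenue is $82.
Now minimize piece count subject to staying optimal: for each k, pieces[k] = 1 + min over i with p[i]+r[k−i]=r[k] of pieces[k−i].
pieces[10] = 1
pieces[11] = 1
pieces[12] = 2
pieces[13] = 2

2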